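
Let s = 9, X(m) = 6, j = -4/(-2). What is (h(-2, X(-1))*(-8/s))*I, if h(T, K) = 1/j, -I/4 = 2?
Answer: 32/9 ≈ 3.5556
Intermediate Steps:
j = 2 (j = -4*(-½) = 2)
I = -8 (I = -4*2 = -8)
h(T, K) = ½ (h(T, K) = 1/2 = ½)
(h(-2, X(-1))*(-8/s))*I = ((-8/9)/2)*(-8) = ((-8*⅑)/2)*(-8) = ((½)*(-8/9))*(-8) = -4/9*(-8) = 32/9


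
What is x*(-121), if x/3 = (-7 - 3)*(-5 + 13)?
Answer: 29040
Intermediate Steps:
x = -240 (x = 3*((-7 - 3)*(-5 + 13)) = 3*(-10*8) = 3*(-80) = -240)
x*(-121) = -240*(-121) = 29040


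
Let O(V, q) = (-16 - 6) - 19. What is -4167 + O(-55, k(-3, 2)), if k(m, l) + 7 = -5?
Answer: -4208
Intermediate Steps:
k(m, l) = -12 (k(m, l) = -7 - 5 = -12)
O(V, q) = -41 (O(V, q) = -22 - 19 = -41)
-4167 + O(-55, k(-3, 2)) = -4167 - 41 = -4208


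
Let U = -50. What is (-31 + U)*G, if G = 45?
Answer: -3645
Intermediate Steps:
(-31 + U)*G = (-31 - 50)*45 = -81*45 = -3645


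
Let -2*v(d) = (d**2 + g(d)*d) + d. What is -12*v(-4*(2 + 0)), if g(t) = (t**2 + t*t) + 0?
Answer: -5808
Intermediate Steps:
g(t) = 2*t**2 (g(t) = (t**2 + t**2) + 0 = 2*t**2 + 0 = 2*t**2)
v(d) = -d**3 - d/2 - d**2/2 (v(d) = -((d**2 + (2*d**2)*d) + d)/2 = -((d**2 + 2*d**3) + d)/2 = -(d + d**2 + 2*d**3)/2 = -d**3 - d/2 - d**2/2)
-12*v(-4*(2 + 0)) = -(-6)*(-4*(2 + 0))*(1 - 4*(2 + 0) + 2*(-4*(2 + 0))**2) = -(-6)*(-4*2)*(1 - 4*2 + 2*(-4*2)**2) = -(-6)*(-8)*(1 - 8 + 2*(-8)**2) = -(-6)*(-8)*(1 - 8 + 2*64) = -(-6)*(-8)*(1 - 8 + 128) = -(-6)*(-8)*121 = -12*484 = -5808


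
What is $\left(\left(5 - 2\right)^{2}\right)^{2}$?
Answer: $81$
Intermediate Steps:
$\left(\left(5 - 2\right)^{2}\right)^{2} = \left(3^{2}\right)^{2} = 9^{2} = 81$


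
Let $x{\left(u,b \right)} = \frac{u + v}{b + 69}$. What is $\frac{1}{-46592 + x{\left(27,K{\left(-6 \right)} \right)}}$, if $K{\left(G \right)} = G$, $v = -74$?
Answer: $- \frac{63}{2935343} \approx -2.1463 \cdot 10^{-5}$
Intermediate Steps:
$x{\left(u,b \right)} = \frac{-74 + u}{69 + b}$ ($x{\left(u,b \right)} = \frac{u - 74}{b + 69} = \frac{-74 + u}{69 + b}$)
$\frac{1}{-46592 + x{\left(27,K{\left(-6 \right)} \right)}} = \frac{1}{-46592 + \frac{-74 + 27}{69 - 6}} = \frac{1}{-46592 + \frac{1}{63} \left(-47\right)} = \frac{1}{-46592 - \frac{47}{63}} = \frac{1}{- \frac{2935343}{63}} = - \frac{63}{2935343}$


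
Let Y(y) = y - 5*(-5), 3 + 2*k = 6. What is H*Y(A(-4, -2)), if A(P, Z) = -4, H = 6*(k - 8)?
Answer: -819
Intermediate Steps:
k = 3/2 (k = -3/2 + (1/2)*6 = -3/2 + 3 = 3/2 ≈ 1.5000)
H = -39 (H = 6*(3/2 - 8) = 6*(-13/2) = -39)
Y(y) = 25 + y (Y(y) = y + 25 = 25 + y)
H*Y(A(-4, -2)) = -39*(25 - 4) = -39*21 = -819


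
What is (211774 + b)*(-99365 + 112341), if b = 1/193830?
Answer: 266320425883448/96915 ≈ 2.7480e+9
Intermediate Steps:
b = 1/193830 ≈ 5.1592e-6
(211774 + b)*(-99365 + 112341) = (211774 + 1/193830)*(-99365 + 112341) = (41048154421/193830)*12976 = 266320425883448/96915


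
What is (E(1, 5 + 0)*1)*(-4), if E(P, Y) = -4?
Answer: 16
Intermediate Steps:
(E(1, 5 + 0)*1)*(-4) = -4*1*(-4) = -4*(-4) = 16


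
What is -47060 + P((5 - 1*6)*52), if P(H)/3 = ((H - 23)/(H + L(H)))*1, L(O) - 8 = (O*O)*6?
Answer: -152286205/3236 ≈ -47060.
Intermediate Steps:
L(O) = 8 + 6*O² (L(O) = 8 + (O*O)*6 = 8 + O²*6 = 8 + 6*O²)
P(H) = 3*(-23 + H)/(8 + H + 6*H²) (P(H) = 3*(((H - 23)/(H + (8 + 6*H²)))*1) = 3*(((-23 + H)/(8 + H + 6*H²))*1) = 3*((-23 + H)/(8 + H + 6*H²)) = 3*(-23 + H)/(8 + H + 6*H²))
-47060 + P((5 - 1*6)*52) = -47060 + 3*(-23 + (5 - 1*6)*52)/(8 + (5 - 1*6)*52 + 6*((5 - 1*6)*52)²) = -47060 + 3*(-23 + (5 - 6)*52)/(8 + (5 - 6)*52 + 6*((5 - 6)*52)²) = -47060 + 3*(-23 - 1*52)/(8 - 1*52 + 6*(-1*52)²) = -47060 + 3*(-23 - 52)/(8 - 52 + 6*(-52)²) = -47060 + 3*(-75)/(8 - 52 + 6*2704) = -47060 + 3*(-75)/(8 - 52 + 16224) = -47060 + 3*(-75)/16180 = -47060 + 3*(1/16180)*(-75) = -47060 - 45/3236 = -152286205/3236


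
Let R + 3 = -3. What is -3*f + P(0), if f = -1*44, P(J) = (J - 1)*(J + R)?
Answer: 138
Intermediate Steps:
R = -6 (R = -3 - 3 = -6)
P(J) = (-1 + J)*(-6 + J) (P(J) = (J - 1)*(J - 6) = (-1 + J)*(-6 + J))
f = -44
-3*f + P(0) = -3*(-44) + (6 + 0**2 - 7*0) = 132 + (6 + 0 + 0) = 132 + 6 = 138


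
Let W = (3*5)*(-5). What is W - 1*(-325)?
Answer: 250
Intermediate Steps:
W = -75 (W = 15*(-5) = -75)
W - 1*(-325) = -75 - 1*(-325) = -75 + 325 = 250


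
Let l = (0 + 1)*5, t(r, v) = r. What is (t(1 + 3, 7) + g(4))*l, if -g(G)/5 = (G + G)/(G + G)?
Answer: -5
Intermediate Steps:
l = 5 (l = 1*5 = 5)
g(G) = -5 (g(G) = -5*(G + G)/(G + G) = -5*2*G/(2*G) = -5*2*G*1/(2*G) = -5*1 = -5)
(t(1 + 3, 7) + g(4))*l = ((1 + 3) - 5)*5 = (4 - 5)*5 = -1*5 = -5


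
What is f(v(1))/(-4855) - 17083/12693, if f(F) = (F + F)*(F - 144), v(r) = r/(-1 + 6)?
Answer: -2055196591/1540612875 ≈ -1.3340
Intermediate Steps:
v(r) = r/5
f(F) = 2*F*(-144 + F) (f(F) = (2*F)*(-144 + F) = 2*F*(-144 + F))
f(v(1))/(-4855) - 17083/12693 = (2*((1/5)*1)*(-144 + (1/5)*1))/(-4855) - 17083/12693 = (2*(1/5)*(-144 + 1/5))*(-1/4855) - 17083*1/12693 = (2*(1/5)*(-719/5))*(-1/4855) - 17083/12693 = -1438/25*(-1/4855) - 17083/12693 = 1438/121375 - 17083/12693 = -2055196591/1540612875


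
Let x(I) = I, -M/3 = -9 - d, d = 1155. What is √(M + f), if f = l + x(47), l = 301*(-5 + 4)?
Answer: √3238 ≈ 56.903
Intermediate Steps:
M = 3492 (M = -3*(-9 - 1*1155) = -3*(-9 - 1155) = -3*(-1164) = 3492)
l = -301 (l = 301*(-1) = -301)
f = -254 (f = -301 + 47 = -254)
√(M + f) = √(3492 - 254) = √3238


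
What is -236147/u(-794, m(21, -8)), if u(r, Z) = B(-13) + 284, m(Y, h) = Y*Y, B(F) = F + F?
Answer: -236147/258 ≈ -915.30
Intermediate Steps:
B(F) = 2*F
m(Y, h) = Y**2
u(r, Z) = 258 (u(r, Z) = 2*(-13) + 284 = -26 + 284 = 258)
-236147/u(-794, m(21, -8)) = -236147/258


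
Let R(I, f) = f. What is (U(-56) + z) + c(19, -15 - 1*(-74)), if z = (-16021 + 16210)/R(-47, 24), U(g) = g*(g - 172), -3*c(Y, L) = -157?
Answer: 307877/24 ≈ 12828.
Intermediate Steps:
c(Y, L) = 157/3 (c(Y, L) = -⅓*(-157) = 157/3)
U(g) = g*(-172 + g)
z = 63/8 (z = (-16021 + 16210)/24 = 189*(1/24) = 63/8 ≈ 7.8750)
(U(-56) + z) + c(19, -15 - 1*(-74)) = (-56*(-172 - 56) + 63/8) + 157/3 = (-56*(-228) + 63/8) + 157/3 = (12768 + 63/8) + 157/3 = 102207/8 + 157/3 = 307877/24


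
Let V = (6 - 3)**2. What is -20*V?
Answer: -180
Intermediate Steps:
V = 9 (V = 3**2 = 9)
-20*V = -20*9 = -180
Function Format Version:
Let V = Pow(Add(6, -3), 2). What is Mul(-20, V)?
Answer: -180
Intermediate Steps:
V = 9 (V = Pow(3, 2) = 9)
Mul(-20, V) = Mul(-20, 9) = -180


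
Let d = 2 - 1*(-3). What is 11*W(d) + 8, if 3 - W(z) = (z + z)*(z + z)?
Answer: -1059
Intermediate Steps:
d = 5 (d = 2 + 3 = 5)
W(z) = 3 - 4*z² (W(z) = 3 - (z + z)*(z + z) = 3 - 2*z*2*z = 3 - 4*z²)
11*W(d) + 8 = 11*(3 - 4*5²) + 8 = 11*(3 - 4*25) + 8 = 11*(3 - 100) + 8 = 11*(-97) + 8 = -1067 + 8 = -1059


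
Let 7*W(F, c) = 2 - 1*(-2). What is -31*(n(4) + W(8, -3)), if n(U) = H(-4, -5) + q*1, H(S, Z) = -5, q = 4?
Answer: 93/7 ≈ 13.286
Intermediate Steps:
W(F, c) = 4/7 (W(F, c) = (2 - 1*(-2))/7 = (2 + 2)/7 = (⅐)*4 = 4/7)
n(U) = -1 (n(U) = -5 + 4*1 = -5 + 4 = -1)
-31*(n(4) + W(8, -3)) = -31*(-1 + 4/7) = -31*(-3/7) = 93/7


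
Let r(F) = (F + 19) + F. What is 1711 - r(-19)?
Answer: 1730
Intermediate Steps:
r(F) = 19 + 2*F (r(F) = (19 + F) + F = 19 + 2*F)
1711 - r(-19) = 1711 - (19 + 2*(-19)) = 1711 - (19 - 38) = 1711 - 1*(-19) = 1711 + 19 = 1730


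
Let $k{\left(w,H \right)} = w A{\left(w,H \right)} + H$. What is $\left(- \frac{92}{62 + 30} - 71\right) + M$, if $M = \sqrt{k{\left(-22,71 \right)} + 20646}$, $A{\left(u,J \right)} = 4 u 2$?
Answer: $-72 + \sqrt{24589} \approx 84.809$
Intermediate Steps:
$A{\left(u,J \right)} = 8 u$
$k{\left(w,H \right)} = H + 8 w^{2}$ ($k{\left(w,H \right)} = w 8 w + H = 8 w^{2} + H = H + 8 w^{2}$)
$M = \sqrt{24589}$ ($M = \sqrt{\left(71 + 8 \left(-22\right)^{2}\right) + 20646} = \sqrt{\left(71 + 8 \cdot 484\right) + 20646} = \sqrt{\left(71 + 3872\right) + 20646} = \sqrt{3943 + 20646} = \sqrt{24589} \approx 156.81$)
$\left(- \frac{92}{62 + 30} - 71\right) + M = \left(- \frac{92}{62 + 30} - 71\right) + \sqrt{24589} = \left(- \frac{92}{92} - 71\right) + \sqrt{24589} = \left(\left(-92\right) \frac{1}{92} - 71\right) + \sqrt{24589} = \left(-1 - 71\right) + \sqrt{24589} = -72 + \sqrt{24589}$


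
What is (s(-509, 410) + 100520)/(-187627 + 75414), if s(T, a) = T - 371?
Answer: -99640/112213 ≈ -0.88795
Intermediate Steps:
s(T, a) = -371 + T
(s(-509, 410) + 100520)/(-187627 + 75414) = ((-371 - 509) + 100520)/(-187627 + 75414) = (-880 + 100520)/(-112213) = 99640*(-1/112213) = -99640/112213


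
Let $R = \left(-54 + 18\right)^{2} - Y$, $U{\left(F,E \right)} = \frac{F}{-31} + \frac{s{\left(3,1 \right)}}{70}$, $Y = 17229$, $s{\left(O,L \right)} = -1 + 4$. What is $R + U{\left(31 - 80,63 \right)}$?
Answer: $- \frac{34571087}{2170} \approx -15931.0$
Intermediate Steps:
$s{\left(O,L \right)} = 3$
$U{\left(F,E \right)} = \frac{3}{70} - \frac{F}{31}$ ($U{\left(F,E \right)} = \frac{F}{-31} + \frac{3}{70} = F \left(- \frac{1}{31}\right) + 3 \cdot \frac{1}{70} = - \frac{F}{31} + \frac{3}{70} = \frac{3}{70} - \frac{F}{31}$)
$R = -15933$ ($R = \left(-54 + 18\right)^{2} - 17229 = \left(-36\right)^{2} - 17229 = 1296 - 17229 = -15933$)
$R + U{\left(31 - 80,63 \right)} = -15933 - \left(- \frac{3}{70} + \frac{31 - 80}{31}\right) = -15933 + \left(\frac{3}{70} - - \frac{49}{31}\right) = -15933 + \left(\frac{3}{70} + \frac{49}{31}\right) = -15933 + \frac{3523}{2170} = - \frac{34571087}{2170}$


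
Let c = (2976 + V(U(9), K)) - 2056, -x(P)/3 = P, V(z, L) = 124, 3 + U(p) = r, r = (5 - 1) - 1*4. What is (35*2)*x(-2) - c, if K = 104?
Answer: -624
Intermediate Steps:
r = 0 (r = 4 - 4 = 0)
U(p) = -3 (U(p) = -3 + 0 = -3)
x(P) = -3*P
c = 1044 (c = (2976 + 124) - 2056 = 3100 - 2056 = 1044)
(35*2)*x(-2) - c = (35*2)*(-3*(-2)) - 1*1044 = 70*6 - 1044 = 420 - 1044 = -624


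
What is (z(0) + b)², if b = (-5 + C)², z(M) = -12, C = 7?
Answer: 64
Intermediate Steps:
b = 4 (b = (-5 + 7)² = 2² = 4)
(z(0) + b)² = (-12 + 4)² = (-8)² = 64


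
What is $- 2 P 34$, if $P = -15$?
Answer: $1020$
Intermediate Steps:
$- 2 P 34 = \left(-2\right) \left(-15\right) 34 = 30 \cdot 34 = 1020$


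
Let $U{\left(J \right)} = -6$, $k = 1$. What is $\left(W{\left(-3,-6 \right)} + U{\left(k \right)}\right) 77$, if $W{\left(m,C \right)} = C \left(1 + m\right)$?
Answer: $462$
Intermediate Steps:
$\left(W{\left(-3,-6 \right)} + U{\left(k \right)}\right) 77 = \left(- 6 \left(1 - 3\right) - 6\right) 77 = \left(\left(-6\right) \left(-2\right) - 6\right) 77 = \left(12 - 6\right) 77 = 6 \cdot 77 = 462$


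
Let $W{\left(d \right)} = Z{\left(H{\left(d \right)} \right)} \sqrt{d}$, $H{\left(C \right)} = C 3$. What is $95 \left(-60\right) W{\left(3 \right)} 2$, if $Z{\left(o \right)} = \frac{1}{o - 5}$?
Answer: $- 2850 \sqrt{3} \approx -4936.3$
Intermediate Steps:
$H{\left(C \right)} = 3 C$
$Z{\left(o \right)} = \frac{1}{-5 + o}$
$W{\left(d \right)} = \frac{\sqrt{d}}{-5 + 3 d}$
$95 \left(-60\right) W{\left(3 \right)} 2 = 95 \left(-60\right) \frac{\sqrt{3}}{-5 + 3 \cdot 3} \cdot 2 = - 5700 \frac{\sqrt{3}}{-5 + 9} \cdot 2 = - 5700 \frac{\sqrt{3}}{4} \cdot 2 = - 5700 \frac{\sqrt{3}}{2} = - 2850 \sqrt{3}$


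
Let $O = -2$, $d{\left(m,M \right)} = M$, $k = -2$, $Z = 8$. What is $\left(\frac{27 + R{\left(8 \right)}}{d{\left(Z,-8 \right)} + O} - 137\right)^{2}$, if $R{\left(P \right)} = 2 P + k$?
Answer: $\frac{1990921}{100} \approx 19909.0$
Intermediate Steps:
$R{\left(P \right)} = -2 + 2 P$ ($R{\left(P \right)} = 2 P - 2 = -2 + 2 P$)
$\left(\frac{27 + R{\left(8 \right)}}{d{\left(Z,-8 \right)} + O} - 137\right)^{2} = \left(\frac{27 + \left(-2 + 2 \cdot 8\right)}{-8 - 2} - 137\right)^{2} = \left(\frac{27 + \left(-2 + 16\right)}{-10} - 137\right)^{2} = \left(\left(27 + 14\right) \left(- \frac{1}{10}\right) - 137\right)^{2} = \left(41 \left(- \frac{1}{10}\right) - 137\right)^{2} = \left(- \frac{41}{10} - 137\right)^{2} = \left(- \frac{1411}{10}\right)^{2} = \frac{1990921}{100}$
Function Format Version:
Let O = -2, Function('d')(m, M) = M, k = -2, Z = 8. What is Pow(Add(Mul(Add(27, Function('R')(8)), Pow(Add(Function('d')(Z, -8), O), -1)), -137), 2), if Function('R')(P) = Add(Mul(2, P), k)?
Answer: Rational(1990921, 100) ≈ 19909.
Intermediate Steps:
Function('R')(P) = Add(-2, Mul(2, P)) (Function('R')(P) = Add(Mul(2, P), -2) = Add(-2, Mul(2, P)))
Pow(Add(Mul(Add(27, Function('R')(8)), Pow(Add(Function('d')(Z, -8), O), -1)), -137), 2) = Pow(Add(Mul(Add(27, Add(-2, Mul(2, 8))), Pow(Add(-8, -2), -1)), -137), 2) = Pow(Add(Mul(Add(27, Add(-2, 16)), Pow(-10, -1)), -137), 2) = Pow(Add(Mul(Add(27, 14), Rational(-1, 10)), -137), 2) = Pow(Add(Mul(41, Rational(-1, 10)), -137), 2) = Pow(Add(Rational(-41, 10), -137), 2) = Pow(Rational(-1411, 10), 2) = Rational(1990921, 100)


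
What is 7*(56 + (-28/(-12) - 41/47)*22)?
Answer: 86996/141 ≈ 616.99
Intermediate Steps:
7*(56 + (-28/(-12) - 41/47)*22) = 7*(56 + (-28*(-1/12) - 41*1/47)*22) = 7*(56 + (7/3 - 41/47)*22) = 7*(56 + (206/141)*22) = 7*(56 + 4532/141) = 7*(12428/141) = 86996/141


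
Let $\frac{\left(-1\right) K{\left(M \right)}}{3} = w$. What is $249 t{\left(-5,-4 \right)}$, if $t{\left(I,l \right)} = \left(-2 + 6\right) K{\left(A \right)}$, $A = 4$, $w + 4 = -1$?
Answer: $14940$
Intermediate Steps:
$w = -5$ ($w = -4 - 1 = -5$)
$K{\left(M \right)} = 15$ ($K{\left(M \right)} = \left(-3\right) \left(-5\right) = 15$)
$t{\left(I,l \right)} = 60$ ($t{\left(I,l \right)} = \left(-2 + 6\right) 15 = 4 \cdot 15 = 60$)
$249 t{\left(-5,-4 \right)} = 249 \cdot 60 = 14940$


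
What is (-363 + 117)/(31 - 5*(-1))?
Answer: -41/6 ≈ -6.8333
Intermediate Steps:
(-363 + 117)/(31 - 5*(-1)) = -246/(31 + 5) = -246/36 = -246*1/36 = -41/6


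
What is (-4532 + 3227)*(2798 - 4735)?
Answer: 2527785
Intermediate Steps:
(-4532 + 3227)*(2798 - 4735) = -1305*(-1937) = 2527785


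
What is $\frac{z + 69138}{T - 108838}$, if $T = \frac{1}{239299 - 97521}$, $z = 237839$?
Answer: $- \frac{43522585106}{15430833963} \approx -2.8205$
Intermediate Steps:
$T = \frac{1}{141778} \approx 7.0533 \cdot 10^{-6}$
$\frac{z + 69138}{T - 108838} = \frac{237839 + 69138}{\frac{1}{141778} - 108838} = \frac{306977}{- \frac{15430833963}{141778}} = 306977 \left(- \frac{141778}{15430833963}\right) = - \frac{43522585106}{15430833963}$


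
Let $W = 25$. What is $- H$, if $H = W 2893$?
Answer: $-72325$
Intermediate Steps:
$H = 72325$ ($H = 25 \cdot 2893 = 72325$)
$- H = \left(-1\right) 72325 = -72325$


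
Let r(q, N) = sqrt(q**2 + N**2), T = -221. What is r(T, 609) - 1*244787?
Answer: -244787 + sqrt(419722) ≈ -2.4414e+5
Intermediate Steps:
r(q, N) = sqrt(N**2 + q**2)
r(T, 609) - 1*244787 = sqrt(609**2 + (-221)**2) - 1*244787 = sqrt(370881 + 48841) - 244787 = sqrt(419722) - 244787 = -244787 + sqrt(419722)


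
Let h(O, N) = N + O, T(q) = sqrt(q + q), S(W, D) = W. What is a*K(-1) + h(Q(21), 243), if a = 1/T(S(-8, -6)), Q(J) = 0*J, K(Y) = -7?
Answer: 243 + 7*I/4 ≈ 243.0 + 1.75*I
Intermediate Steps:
Q(J) = 0
T(q) = sqrt(2)*sqrt(q) (T(q) = sqrt(2*q) = sqrt(2)*sqrt(q))
a = -I/4 (a = 1/(sqrt(2)*sqrt(-8)) = 1/(sqrt(2)*(2*I*sqrt(2))) = 1/(4*I) = -I/4 ≈ -0.25*I)
a*K(-1) + h(Q(21), 243) = -I/4*(-7) + (243 + 0) = 7*I/4 + 243 = 243 + 7*I/4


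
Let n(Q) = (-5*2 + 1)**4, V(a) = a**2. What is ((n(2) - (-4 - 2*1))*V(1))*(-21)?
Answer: -137907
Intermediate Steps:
n(Q) = 6561 (n(Q) = (-10 + 1)**4 = (-9)**4 = 6561)
((n(2) - (-4 - 2*1))*V(1))*(-21) = ((6561 - (-4 - 2*1))*1**2)*(-21) = ((6561 - (-4 - 2))*1)*(-21) = ((6561 - 1*(-6))*1)*(-21) = ((6561 + 6)*1)*(-21) = (6567*1)*(-21) = 6567*(-21) = -137907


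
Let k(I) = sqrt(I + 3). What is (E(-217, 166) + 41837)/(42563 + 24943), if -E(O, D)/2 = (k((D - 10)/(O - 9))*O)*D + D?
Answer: 13835/22502 + 36022*sqrt(3277)/1271363 ≈ 2.2368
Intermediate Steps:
k(I) = sqrt(3 + I)
E(O, D) = -2*D - 2*D*O*sqrt(3 + (-10 + D)/(-9 + O)) (E(O, D) = -2*((sqrt(3 + (D - 10)/(O - 9))*O)*D + D) = -2*((sqrt(3 + (-10 + D)/(-9 + O))*O)*D + D) = -2*((O*sqrt(3 + (-10 + D)/(-9 + O)))*D + D) = -2*(D*O*sqrt(3 + (-10 + D)/(-9 + O)) + D) = -2*(D + D*O*sqrt(3 + (-10 + D)/(-9 + O))) = -2*D - 2*D*O*sqrt(3 + (-10 + D)/(-9 + O)))
(E(-217, 166) + 41837)/(42563 + 24943) = (-2*166*(1 - 217*3*sqrt(58)*sqrt(-1/(-9 - 217))) + 41837)/(42563 + 24943) = (-2*166*(1 - 217*3*sqrt(58)*sqrt(-1/(-226))) + 41837)/67506 = (-2*166*(1 - 217*3*sqrt(3277)/113) + 41837)*(1/67506) = (-2*166*(1 - 651*sqrt(3277)/113) + 41837)*(1/67506) = ((-332 + 216132*sqrt(3277)/113) + 41837)*(1/67506) = (41505 + 216132*sqrt(3277)/113)*(1/67506) = 13835/22502 + 36022*sqrt(3277)/1271363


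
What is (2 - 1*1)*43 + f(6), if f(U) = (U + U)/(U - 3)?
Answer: 47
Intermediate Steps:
f(U) = 2*U/(-3 + U) (f(U) = (2*U)/(-3 + U) = 2*U/(-3 + U))
(2 - 1*1)*43 + f(6) = (2 - 1*1)*43 + 2*6/(-3 + 6) = (2 - 1)*43 + 2*6/3 = 1*43 + 2*6*(⅓) = 43 + 4 = 47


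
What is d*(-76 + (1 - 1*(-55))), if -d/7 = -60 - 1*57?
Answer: -16380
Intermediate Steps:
d = 819 (d = -7*(-60 - 1*57) = -7*(-60 - 57) = -7*(-117) = 819)
d*(-76 + (1 - 1*(-55))) = 819*(-76 + (1 - 1*(-55))) = 819*(-76 + (1 + 55)) = 819*(-76 + 56) = 819*(-20) = -16380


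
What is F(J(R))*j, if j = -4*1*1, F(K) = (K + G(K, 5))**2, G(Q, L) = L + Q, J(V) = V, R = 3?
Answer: -484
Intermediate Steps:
F(K) = (5 + 2*K)**2 (F(K) = (K + (5 + K))**2 = (5 + 2*K)**2)
j = -4 (j = -4*1 = -4)
F(J(R))*j = (5 + 2*3)**2*(-4) = (5 + 6)**2*(-4) = 11**2*(-4) = 121*(-4) = -484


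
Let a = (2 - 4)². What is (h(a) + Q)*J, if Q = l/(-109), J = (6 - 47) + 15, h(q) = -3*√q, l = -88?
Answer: 14716/109 ≈ 135.01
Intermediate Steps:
a = 4 (a = (-2)² = 4)
J = -26 (J = -41 + 15 = -26)
Q = 88/109 (Q = -88/(-109) = -88*(-1/109) = 88/109 ≈ 0.80734)
(h(a) + Q)*J = (-3*√4 + 88/109)*(-26) = (-3*2 + 88/109)*(-26) = (-6 + 88/109)*(-26) = -566/109*(-26) = 14716/109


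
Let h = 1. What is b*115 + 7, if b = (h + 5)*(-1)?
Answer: -683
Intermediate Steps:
b = -6 (b = (1 + 5)*(-1) = 6*(-1) = -6)
b*115 + 7 = -6*115 + 7 = -690 + 7 = -683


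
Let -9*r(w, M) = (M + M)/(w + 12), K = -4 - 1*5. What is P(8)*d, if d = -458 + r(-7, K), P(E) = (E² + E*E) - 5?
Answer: -281424/5 ≈ -56285.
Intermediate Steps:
P(E) = -5 + 2*E² (P(E) = (E² + E²) - 5 = 2*E² - 5 = -5 + 2*E²)
K = -9 (K = -4 - 5 = -9)
r(w, M) = -2*M/(9*(12 + w)) (r(w, M) = -(M + M)/(9*(w + 12)) = -2*M/(9*(12 + w)))
d = -2288/5 (d = -458 - 2*(-9)/(108 + 9*(-7)) = -458 - 2*(-9)/(108 - 63) = -458 - 2*(-9)/45 = -458 - 2*(-9)*1/45 = -458 + ⅖ = -2288/5 ≈ -457.60)
P(8)*d = (-5 + 2*8²)*(-2288/5) = (-5 + 2*64)*(-2288/5) = (-5 + 128)*(-2288/5) = 123*(-2288/5) = -281424/5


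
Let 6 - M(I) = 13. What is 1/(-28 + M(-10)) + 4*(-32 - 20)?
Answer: -7281/35 ≈ -208.03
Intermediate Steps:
M(I) = -7 (M(I) = 6 - 1*13 = 6 - 13 = -7)
1/(-28 + M(-10)) + 4*(-32 - 20) = 1/(-28 - 7) + 4*(-32 - 20) = 1/(-35) + 4*(-52) = -1/35 - 208 = -7281/35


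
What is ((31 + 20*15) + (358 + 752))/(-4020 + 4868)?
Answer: 1441/848 ≈ 1.6993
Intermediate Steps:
((31 + 20*15) + (358 + 752))/(-4020 + 4868) = ((31 + 300) + 1110)/848 = (331 + 1110)*(1/848) = 1441*(1/848) = 1441/848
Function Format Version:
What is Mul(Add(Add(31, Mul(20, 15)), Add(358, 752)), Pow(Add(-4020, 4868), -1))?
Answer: Rational(1441, 848) ≈ 1.6993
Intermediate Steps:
Mul(Add(Add(31, Mul(20, 15)), Add(358, 752)), Pow(Add(-4020, 4868), -1)) = Mul(Add(Add(31, 300), 1110), Pow(848, -1)) = Mul(Add(331, 1110), Rational(1, 848)) = Mul(1441, Rational(1, 848)) = Rational(1441, 848)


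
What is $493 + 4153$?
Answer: $4646$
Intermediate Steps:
$493 + 4153 = 4646$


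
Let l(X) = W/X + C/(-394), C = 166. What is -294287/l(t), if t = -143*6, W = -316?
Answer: 24871077231/4481 ≈ 5.5503e+6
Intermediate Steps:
t = -858
l(X) = -83/197 - 316/X (l(X) = -316/X + 166/(-394) = -316/X + 166*(-1/394) = -316/X - 83/197 = -83/197 - 316/X)
-294287/l(t) = -294287/(-83/197 - 316/(-858)) = -294287/(-83/197 - 316*(-1/858)) = -294287/(-83/197 + 158/429) = -294287/(-4481/84513) = -294287*(-84513/4481) = 24871077231/4481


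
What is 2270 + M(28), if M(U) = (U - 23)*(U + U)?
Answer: 2550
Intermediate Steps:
M(U) = 2*U*(-23 + U) (M(U) = (-23 + U)*(2*U) = 2*U*(-23 + U))
2270 + M(28) = 2270 + 2*28*(-23 + 28) = 2270 + 2*28*5 = 2270 + 280 = 2550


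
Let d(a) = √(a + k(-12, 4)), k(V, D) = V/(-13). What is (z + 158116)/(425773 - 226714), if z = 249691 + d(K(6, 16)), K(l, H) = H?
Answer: 407807/199059 + 2*√715/2587767 ≈ 2.0487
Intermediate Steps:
k(V, D) = -V/13 (k(V, D) = V*(-1/13) = -V/13)
d(a) = √(12/13 + a) (d(a) = √(a - 1/13*(-12)) = √(a + 12/13) = √(12/13 + a))
z = 249691 + 2*√715/13 (z = 249691 + √(156 + 169*16)/13 = 249691 + √(156 + 2704)/13 = 249691 + √2860/13 = 249691 + (2*√715)/13 = 249691 + 2*√715/13 ≈ 2.4970e+5)
(z + 158116)/(425773 - 226714) = ((249691 + 2*√715/13) + 158116)/(425773 - 226714) = (407807 + 2*√715/13)/199059 = (407807 + 2*√715/13)*(1/199059) = 407807/199059 + 2*√715/2587767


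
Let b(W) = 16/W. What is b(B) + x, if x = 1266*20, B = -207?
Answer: 5241224/207 ≈ 25320.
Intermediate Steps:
x = 25320
b(B) + x = 16/(-207) + 25320 = 16*(-1/207) + 25320 = -16/207 + 25320 = 5241224/207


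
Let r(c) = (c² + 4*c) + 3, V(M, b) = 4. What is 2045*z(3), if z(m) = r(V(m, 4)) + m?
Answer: 77710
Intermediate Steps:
r(c) = 3 + c² + 4*c
z(m) = 35 + m (z(m) = (3 + 4² + 4*4) + m = (3 + 16 + 16) + m = 35 + m)
2045*z(3) = 2045*(35 + 3) = 2045*38 = 77710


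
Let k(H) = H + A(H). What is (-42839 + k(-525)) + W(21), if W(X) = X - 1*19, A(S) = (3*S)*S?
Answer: 783513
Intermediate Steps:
A(S) = 3*S²
W(X) = -19 + X (W(X) = X - 19 = -19 + X)
k(H) = H + 3*H²
(-42839 + k(-525)) + W(21) = (-42839 - 525*(1 + 3*(-525))) + (-19 + 21) = (-42839 - 525*(1 - 1575)) + 2 = (-42839 - 525*(-1574)) + 2 = (-42839 + 826350) + 2 = 783511 + 2 = 783513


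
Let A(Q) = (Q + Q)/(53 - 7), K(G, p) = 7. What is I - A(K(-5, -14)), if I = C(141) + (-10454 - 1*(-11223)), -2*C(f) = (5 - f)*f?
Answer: 238204/23 ≈ 10357.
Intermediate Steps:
C(f) = -f*(5 - f)/2 (C(f) = -(5 - f)*f/2 = -f*(5 - f)/2)
A(Q) = Q/23 (A(Q) = (2*Q)/46 = (2*Q)*(1/46) = Q/23)
I = 10357 (I = (½)*141*(-5 + 141) + (-10454 - 1*(-11223)) = (½)*141*136 + (-10454 + 11223) = 9588 + 769 = 10357)
I - A(K(-5, -14)) = 10357 - 7/23 = 238204/23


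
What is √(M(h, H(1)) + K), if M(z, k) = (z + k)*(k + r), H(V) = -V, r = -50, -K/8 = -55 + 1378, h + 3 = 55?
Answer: 3*I*√1465 ≈ 114.83*I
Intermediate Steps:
h = 52 (h = -3 + 55 = 52)
K = -10584 (K = -8*(-55 + 1378) = -8*1323 = -10584)
M(z, k) = (-50 + k)*(k + z) (M(z, k) = (z + k)*(k - 50) = (k + z)*(-50 + k) = (-50 + k)*(k + z))
√(M(h, H(1)) + K) = √(((-1*1)² - (-50) - 50*52 - 1*1*52) - 10584) = √(((-1)² - 50*(-1) - 2600 - 1*52) - 10584) = √((1 + 50 - 2600 - 52) - 10584) = √(-2601 - 10584) = √(-13185) = 3*I*√1465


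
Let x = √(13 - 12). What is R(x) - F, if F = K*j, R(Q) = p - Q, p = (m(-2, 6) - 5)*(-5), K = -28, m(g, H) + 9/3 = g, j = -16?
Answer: -399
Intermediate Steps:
m(g, H) = -3 + g
x = 1 (x = √1 = 1)
p = 50 (p = ((-3 - 2) - 5)*(-5) = (-5 - 5)*(-5) = -10*(-5) = 50)
R(Q) = 50 - Q
F = 448 (F = -28*(-16) = 448)
R(x) - F = (50 - 1*1) - 1*448 = (50 - 1) - 448 = 49 - 448 = -399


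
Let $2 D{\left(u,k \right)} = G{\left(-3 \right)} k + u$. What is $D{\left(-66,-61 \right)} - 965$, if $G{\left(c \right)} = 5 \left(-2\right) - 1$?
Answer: $- \frac{1325}{2} \approx -662.5$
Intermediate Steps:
$G{\left(c \right)} = -11$ ($G{\left(c \right)} = -10 - 1 = -11$)
$D{\left(u,k \right)} = \frac{u}{2} - \frac{11 k}{2}$ ($D{\left(u,k \right)} = \frac{- 11 k + u}{2} = \frac{u - 11 k}{2} = \frac{u}{2} - \frac{11 k}{2}$)
$D{\left(-66,-61 \right)} - 965 = \left(\frac{1}{2} \left(-66\right) - - \frac{671}{2}\right) - 965 = \left(-33 + \frac{671}{2}\right) - 965 = \frac{605}{2} - 965 = - \frac{1325}{2}$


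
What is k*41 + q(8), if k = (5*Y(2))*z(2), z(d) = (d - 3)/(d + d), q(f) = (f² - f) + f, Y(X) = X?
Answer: -77/2 ≈ -38.500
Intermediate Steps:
q(f) = f²
z(d) = (-3 + d)/(2*d) (z(d) = (-3 + d)/((2*d)) = (-3 + d)*(1/(2*d)) = (-3 + d)/(2*d))
k = -5/2 (k = (5*2)*((½)*(-3 + 2)/2) = 10*((½)*(½)*(-1)) = 10*(-¼) = -5/2 ≈ -2.5000)
k*41 + q(8) = -5/2*41 + 8² = -205/2 + 64 = -77/2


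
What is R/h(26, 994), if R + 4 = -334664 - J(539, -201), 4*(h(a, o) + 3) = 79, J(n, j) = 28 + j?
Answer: -1337980/67 ≈ -19970.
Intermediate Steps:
h(a, o) = 67/4 (h(a, o) = -3 + (1/4)*79 = -3 + 79/4 = 67/4)
R = -334495 (R = -4 + (-334664 - (28 - 201)) = -4 + (-334664 - 1*(-173)) = -4 + (-334664 + 173) = -4 - 334491 = -334495)
R/h(26, 994) = -334495/67/4 = -334495*4/67 = -1337980/67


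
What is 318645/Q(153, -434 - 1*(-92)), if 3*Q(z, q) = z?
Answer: 106215/17 ≈ 6247.9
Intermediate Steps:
Q(z, q) = z/3
318645/Q(153, -434 - 1*(-92)) = 318645/(((1/3)*153)) = 318645/51 = 318645*(1/51) = 106215/17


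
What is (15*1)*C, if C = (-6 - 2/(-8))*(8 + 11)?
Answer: -6555/4 ≈ -1638.8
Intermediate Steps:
C = -437/4 (C = (-6 - 2*(-1/8))*19 = (-6 + 1/4)*19 = -23/4*19 = -437/4 ≈ -109.25)
(15*1)*C = (15*1)*(-437/4) = 15*(-437/4) = -6555/4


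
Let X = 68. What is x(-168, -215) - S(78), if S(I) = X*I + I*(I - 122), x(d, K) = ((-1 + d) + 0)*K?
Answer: 34463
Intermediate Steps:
x(d, K) = K*(-1 + d) (x(d, K) = (-1 + d)*K = K*(-1 + d))
S(I) = 68*I + I*(-122 + I) (S(I) = 68*I + I*(I - 122) = 68*I + I*(-122 + I))
x(-168, -215) - S(78) = -215*(-1 - 168) - 78*(-54 + 78) = -215*(-169) - 78*24 = 36335 - 1*1872 = 36335 - 1872 = 34463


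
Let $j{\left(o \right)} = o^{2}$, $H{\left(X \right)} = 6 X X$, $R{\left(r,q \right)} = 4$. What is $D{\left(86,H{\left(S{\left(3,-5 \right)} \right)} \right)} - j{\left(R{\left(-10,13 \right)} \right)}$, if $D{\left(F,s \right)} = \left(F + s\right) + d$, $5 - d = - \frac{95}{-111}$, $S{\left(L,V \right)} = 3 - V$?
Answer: $\frac{50854}{111} \approx 458.14$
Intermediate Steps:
$d = \frac{460}{111}$ ($d = 5 - - \frac{95}{-111} = 5 - \left(-95\right) \left(- \frac{1}{111}\right) = 5 - \frac{95}{111} = \frac{460}{111} \approx 4.1441$)
$H{\left(X \right)} = 6 X^{2}$
$D{\left(F,s \right)} = \frac{460}{111} + F + s$ ($D{\left(F,s \right)} = \left(F + s\right) + \frac{460}{111} = \frac{460}{111} + F + s$)
$D{\left(86,H{\left(S{\left(3,-5 \right)} \right)} \right)} - j{\left(R{\left(-10,13 \right)} \right)} = \left(\frac{460}{111} + 86 + 6 \left(3 - -5\right)^{2}\right) - 4^{2} = \left(\frac{460}{111} + 86 + 6 \left(3 + 5\right)^{2}\right) - 16 = \left(\frac{460}{111} + 86 + 6 \cdot 8^{2}\right) - 16 = \left(\frac{460}{111} + 86 + 6 \cdot 64\right) - 16 = \left(\frac{460}{111} + 86 + 384\right) - 16 = \frac{52630}{111} - 16 = \frac{50854}{111}$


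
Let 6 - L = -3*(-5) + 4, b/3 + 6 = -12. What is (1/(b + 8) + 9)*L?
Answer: -5369/46 ≈ -116.72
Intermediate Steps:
b = -54 (b = -18 + 3*(-12) = -18 - 36 = -54)
L = -13 (L = 6 - (-3*(-5) + 4) = 6 - (15 + 4) = 6 - 1*19 = 6 - 19 = -13)
(1/(b + 8) + 9)*L = (1/(-54 + 8) + 9)*(-13) = (1/(-46) + 9)*(-13) = (-1/46 + 9)*(-13) = (413/46)*(-13) = -5369/46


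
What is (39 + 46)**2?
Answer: 7225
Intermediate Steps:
(39 + 46)**2 = 85**2 = 7225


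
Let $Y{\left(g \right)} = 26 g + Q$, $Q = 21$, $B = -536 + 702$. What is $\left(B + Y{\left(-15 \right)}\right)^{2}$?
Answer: $41209$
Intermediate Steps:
$B = 166$
$Y{\left(g \right)} = 21 + 26 g$ ($Y{\left(g \right)} = 26 g + 21 = 21 + 26 g$)
$\left(B + Y{\left(-15 \right)}\right)^{2} = \left(166 + \left(21 + 26 \left(-15\right)\right)\right)^{2} = \left(166 + \left(21 - 390\right)\right)^{2} = \left(166 - 369\right)^{2} = \left(-203\right)^{2} = 41209$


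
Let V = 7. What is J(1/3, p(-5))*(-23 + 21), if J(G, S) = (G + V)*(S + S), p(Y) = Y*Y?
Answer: -2200/3 ≈ -733.33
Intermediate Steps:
p(Y) = Y²
J(G, S) = 2*S*(7 + G) (J(G, S) = (G + 7)*(S + S) = (7 + G)*(2*S) = 2*S*(7 + G))
J(1/3, p(-5))*(-23 + 21) = (2*(-5)²*(7 + 1/3))*(-23 + 21) = (2*25*(7 + ⅓))*(-2) = (2*25*(22/3))*(-2) = (1100/3)*(-2) = -2200/3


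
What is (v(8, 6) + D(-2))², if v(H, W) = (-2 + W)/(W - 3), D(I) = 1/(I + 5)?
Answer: 25/9 ≈ 2.7778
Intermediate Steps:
D(I) = 1/(5 + I)
v(H, W) = (-2 + W)/(-3 + W)
(v(8, 6) + D(-2))² = ((-2 + 6)/(-3 + 6) + 1/(5 - 2))² = (4/3 + 1/3)² = ((⅓)*4 + ⅓)² = (4/3 + ⅓)² = (5/3)² = 25/9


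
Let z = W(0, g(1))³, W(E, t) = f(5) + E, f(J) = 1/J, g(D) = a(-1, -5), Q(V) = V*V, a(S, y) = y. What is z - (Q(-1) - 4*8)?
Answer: 3876/125 ≈ 31.008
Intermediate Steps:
Q(V) = V²
g(D) = -5
f(J) = 1/J
W(E, t) = ⅕ + E (W(E, t) = 1/5 + E = ⅕ + E)
z = 1/125 (z = (⅕ + 0)³ = (⅕)³ = 1/125 ≈ 0.0080000)
z - (Q(-1) - 4*8) = 1/125 - ((-1)² - 4*8) = 1/125 - (1 - 32) = 1/125 - 1*(-31) = 1/125 + 31 = 3876/125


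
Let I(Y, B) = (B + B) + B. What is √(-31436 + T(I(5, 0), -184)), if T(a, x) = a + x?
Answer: 2*I*√7905 ≈ 177.82*I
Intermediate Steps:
I(Y, B) = 3*B (I(Y, B) = 2*B + B = 3*B)
√(-31436 + T(I(5, 0), -184)) = √(-31436 + (3*0 - 184)) = √(-31436 + (0 - 184)) = √(-31436 - 184) = √(-31620) = 2*I*√7905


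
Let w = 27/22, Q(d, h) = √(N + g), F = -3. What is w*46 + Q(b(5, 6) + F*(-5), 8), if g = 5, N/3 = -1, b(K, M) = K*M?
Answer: 621/11 + √2 ≈ 57.869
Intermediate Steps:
N = -3 (N = 3*(-1) = -3)
Q(d, h) = √2 (Q(d, h) = √(-3 + 5) = √2)
w = 27/22 (w = 27*(1/22) = 27/22 ≈ 1.2273)
w*46 + Q(b(5, 6) + F*(-5), 8) = (27/22)*46 + √2 = 621/11 + √2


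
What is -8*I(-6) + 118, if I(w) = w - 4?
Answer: 198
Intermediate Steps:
I(w) = -4 + w
-8*I(-6) + 118 = -8*(-4 - 6) + 118 = -8*(-10) + 118 = 80 + 118 = 198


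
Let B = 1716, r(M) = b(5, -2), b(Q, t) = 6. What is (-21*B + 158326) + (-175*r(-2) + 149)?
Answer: 121389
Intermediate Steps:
r(M) = 6
(-21*B + 158326) + (-175*r(-2) + 149) = (-21*1716 + 158326) + (-175*6 + 149) = (-36036 + 158326) + (-1050 + 149) = 122290 - 901 = 121389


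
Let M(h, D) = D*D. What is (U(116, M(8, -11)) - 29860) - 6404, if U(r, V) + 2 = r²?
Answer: -22810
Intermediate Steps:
M(h, D) = D²
U(r, V) = -2 + r²
(U(116, M(8, -11)) - 29860) - 6404 = ((-2 + 116²) - 29860) - 6404 = ((-2 + 13456) - 29860) - 6404 = (13454 - 29860) - 6404 = -16406 - 6404 = -22810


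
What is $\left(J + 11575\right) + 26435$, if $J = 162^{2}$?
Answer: $64254$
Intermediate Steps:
$J = 26244$
$\left(J + 11575\right) + 26435 = \left(26244 + 11575\right) + 26435 = 37819 + 26435 = 64254$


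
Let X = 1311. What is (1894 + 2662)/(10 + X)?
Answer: 4556/1321 ≈ 3.4489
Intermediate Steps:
(1894 + 2662)/(10 + X) = (1894 + 2662)/(10 + 1311) = 4556/1321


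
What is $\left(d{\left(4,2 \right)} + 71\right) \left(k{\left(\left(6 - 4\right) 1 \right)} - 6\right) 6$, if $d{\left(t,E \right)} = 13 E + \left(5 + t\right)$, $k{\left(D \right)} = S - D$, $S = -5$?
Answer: $-8268$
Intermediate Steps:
$k{\left(D \right)} = -5 - D$
$d{\left(t,E \right)} = 5 + t + 13 E$
$\left(d{\left(4,2 \right)} + 71\right) \left(k{\left(\left(6 - 4\right) 1 \right)} - 6\right) 6 = \left(\left(5 + 4 + 13 \cdot 2\right) + 71\right) \left(\left(-5 - \left(6 - 4\right) 1\right) - 6\right) 6 = \left(\left(5 + 4 + 26\right) + 71\right) \left(\left(-5 - 2 \cdot 1\right) - 6\right) 6 = \left(35 + 71\right) \left(\left(-5 - 2\right) - 6\right) 6 = 106 \left(\left(-5 - 2\right) - 6\right) 6 = 106 \left(-7 - 6\right) 6 = 106 \left(\left(-13\right) 6\right) = 106 \left(-78\right) = -8268$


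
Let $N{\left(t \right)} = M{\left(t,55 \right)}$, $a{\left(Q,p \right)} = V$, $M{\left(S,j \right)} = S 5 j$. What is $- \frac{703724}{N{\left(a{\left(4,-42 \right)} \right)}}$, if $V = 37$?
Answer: $- \frac{703724}{10175} \approx -69.162$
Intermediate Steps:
$M{\left(S,j \right)} = 5 S j$
$a{\left(Q,p \right)} = 37$
$N{\left(t \right)} = 275 t$ ($N{\left(t \right)} = 5 t 55 = 275 t$)
$- \frac{703724}{N{\left(a{\left(4,-42 \right)} \right)}} = - \frac{703724}{275 \cdot 37} = - \frac{703724}{10175}$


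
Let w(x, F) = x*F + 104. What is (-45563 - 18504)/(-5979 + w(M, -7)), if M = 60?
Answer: 64067/6295 ≈ 10.177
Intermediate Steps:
w(x, F) = 104 + F*x (w(x, F) = F*x + 104 = 104 + F*x)
(-45563 - 18504)/(-5979 + w(M, -7)) = (-45563 - 18504)/(-5979 + (104 - 7*60)) = -64067/(-5979 + (104 - 420)) = -64067/(-5979 - 316) = -64067/(-6295) = -64067*(-1/6295) = 64067/6295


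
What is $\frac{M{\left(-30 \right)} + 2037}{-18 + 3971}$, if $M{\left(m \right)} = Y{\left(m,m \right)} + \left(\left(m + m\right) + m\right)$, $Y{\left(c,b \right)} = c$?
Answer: $\frac{1917}{3953} \approx 0.48495$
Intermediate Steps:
$M{\left(m \right)} = 4 m$ ($M{\left(m \right)} = m + \left(\left(m + m\right) + m\right) = m + \left(2 m + m\right) = m + 3 m = 4 m$)
$\frac{M{\left(-30 \right)} + 2037}{-18 + 3971} = \frac{4 \left(-30\right) + 2037}{-18 + 3971} = \frac{-120 + 2037}{3953} = 1917 \cdot \frac{1}{3953} = \frac{1917}{3953}$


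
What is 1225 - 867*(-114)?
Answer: 100063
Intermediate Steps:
1225 - 867*(-114) = 1225 + 98838 = 100063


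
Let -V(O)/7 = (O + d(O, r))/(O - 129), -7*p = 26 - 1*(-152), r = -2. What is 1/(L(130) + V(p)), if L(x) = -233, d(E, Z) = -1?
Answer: -1081/253168 ≈ -0.0042699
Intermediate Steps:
p = -178/7 (p = -(26 - 1*(-152))/7 = -(26 + 152)/7 = -⅐*178 = -178/7 ≈ -25.429)
V(O) = -7*(-1 + O)/(-129 + O) (V(O) = -7*(O - 1)/(O - 129) = -7*(-1 + O)/(-129 + O))
1/(L(130) + V(p)) = 1/(-233 + 7*(1 - 1*(-178/7))/(-129 - 178/7)) = 1/(-233 + 7*(1 + 178/7)/(-1081/7)) = 1/(-233 + 7*(-7/1081)*(185/7)) = 1/(-233 - 1295/1081) = 1/(-253168/1081) = -1081/253168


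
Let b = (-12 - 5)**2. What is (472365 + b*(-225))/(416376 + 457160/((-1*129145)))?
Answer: 2630296215/2688621068 ≈ 0.97831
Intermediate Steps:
b = 289 (b = (-17)**2 = 289)
(472365 + b*(-225))/(416376 + 457160/((-1*129145))) = (472365 + 289*(-225))/(416376 + 457160/((-1*129145))) = (472365 - 65025)/(416376 + 457160/(-129145)) = 407340/(416376 + 457160*(-1/129145)) = 407340/(416376 - 91432/25829) = 407340/(10754484272/25829) = 407340*(25829/10754484272) = 2630296215/2688621068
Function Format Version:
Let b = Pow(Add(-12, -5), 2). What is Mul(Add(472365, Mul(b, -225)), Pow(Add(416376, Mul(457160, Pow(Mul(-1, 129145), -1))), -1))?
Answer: Rational(2630296215, 2688621068) ≈ 0.97831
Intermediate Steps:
b = 289 (b = Pow(-17, 2) = 289)
Mul(Add(472365, Mul(b, -225)), Pow(Add(416376, Mul(457160, Pow(Mul(-1, 129145), -1))), -1)) = Mul(Add(472365, Mul(289, -225)), Pow(Add(416376, Mul(457160, Pow(Mul(-1, 129145), -1))), -1)) = Mul(Add(472365, -65025), Pow(Add(416376, Mul(457160, Pow(-129145, -1))), -1)) = Mul(407340, Pow(Add(416376, Mul(457160, Rational(-1, 129145))), -1)) = Mul(407340, Pow(Add(416376, Rational(-91432, 25829)), -1)) = Mul(407340, Pow(Rational(10754484272, 25829), -1)) = Mul(407340, Rational(25829, 10754484272)) = Rational(2630296215, 2688621068)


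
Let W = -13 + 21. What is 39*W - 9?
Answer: 303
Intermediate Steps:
W = 8
39*W - 9 = 39*8 - 9 = 312 - 9 = 303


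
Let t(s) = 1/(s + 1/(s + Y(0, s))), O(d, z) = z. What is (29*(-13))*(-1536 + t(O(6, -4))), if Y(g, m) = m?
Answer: 19112392/33 ≈ 5.7916e+5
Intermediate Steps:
t(s) = 1/(s + 1/(2*s)) (t(s) = 1/(s + 1/(s + s)) = 1/(s + 1/(2*s)))
(29*(-13))*(-1536 + t(O(6, -4))) = (29*(-13))*(-1536 + 2*(-4)/(1 + 2*(-4)²)) = -377*(-1536 + 2*(-4)/(1 + 2*16)) = -377*(-1536 + 2*(-4)/(1 + 32)) = -377*(-1536 + 2*(-4)/33) = -377*(-1536 + 2*(-4)*(1/33)) = -377*(-1536 - 8/33) = -377*(-50696/33) = 19112392/33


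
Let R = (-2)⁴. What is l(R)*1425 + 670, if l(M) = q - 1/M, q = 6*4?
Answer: 556495/16 ≈ 34781.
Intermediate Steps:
q = 24
R = 16
l(M) = 24 - 1/M
l(R)*1425 + 670 = (24 - 1/16)*1425 + 670 = (383/16)*1425 + 670 = 545775/16 + 670 = 556495/16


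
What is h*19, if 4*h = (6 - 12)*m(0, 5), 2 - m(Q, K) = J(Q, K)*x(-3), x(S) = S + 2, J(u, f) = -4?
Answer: 57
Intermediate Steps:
x(S) = 2 + S
m(Q, K) = -2 (m(Q, K) = 2 - (-4)*(2 - 3) = 2 - (-4)*(-1) = 2 - 1*4 = 2 - 4 = -2)
h = 3 (h = ((6 - 12)*(-2))/4 = (-6*(-2))/4 = (¼)*12 = 3)
h*19 = 3*19 = 57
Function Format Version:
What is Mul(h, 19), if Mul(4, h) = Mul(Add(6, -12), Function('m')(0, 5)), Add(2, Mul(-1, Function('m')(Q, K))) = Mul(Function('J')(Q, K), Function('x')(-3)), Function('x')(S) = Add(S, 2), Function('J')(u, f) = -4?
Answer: 57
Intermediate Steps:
Function('x')(S) = Add(2, S)
Function('m')(Q, K) = -2 (Function('m')(Q, K) = Add(2, Mul(-1, Mul(-4, Add(2, -3)))) = Add(2, Mul(-1, Mul(-4, -1))) = Add(2, Mul(-1, 4)) = Add(2, -4) = -2)
h = 3 (h = Mul(Rational(1, 4), Mul(Add(6, -12), -2)) = Mul(Rational(1, 4), Mul(-6, -2)) = Mul(Rational(1, 4), 12) = 3)
Mul(h, 19) = Mul(3, 19) = 57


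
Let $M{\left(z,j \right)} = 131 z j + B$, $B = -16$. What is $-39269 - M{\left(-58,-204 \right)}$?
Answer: $-1589245$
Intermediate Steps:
$M{\left(z,j \right)} = -16 + 131 j z$ ($M{\left(z,j \right)} = 131 z j - 16 = 131 j z - 16 = -16 + 131 j z$)
$-39269 - M{\left(-58,-204 \right)} = -39269 - \left(-16 + 131 \left(-204\right) \left(-58\right)\right) = -39269 - \left(-16 + 1549992\right) = -39269 - 1549976 = -1589245$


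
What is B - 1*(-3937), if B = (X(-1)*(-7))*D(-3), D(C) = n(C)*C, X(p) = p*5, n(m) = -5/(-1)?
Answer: 3412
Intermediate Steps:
n(m) = 5 (n(m) = -5*(-1) = 5)
X(p) = 5*p
D(C) = 5*C
B = -525 (B = ((5*(-1))*(-7))*(5*(-3)) = -5*(-7)*(-15) = 35*(-15) = -525)
B - 1*(-3937) = -525 - 1*(-3937) = -525 + 3937 = 3412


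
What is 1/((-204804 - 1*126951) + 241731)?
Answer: -1/90024 ≈ -1.1108e-5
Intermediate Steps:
1/((-204804 - 1*126951) + 241731) = 1/((-204804 - 126951) + 241731) = 1/(-331755 + 241731) = 1/(-90024) = -1/90024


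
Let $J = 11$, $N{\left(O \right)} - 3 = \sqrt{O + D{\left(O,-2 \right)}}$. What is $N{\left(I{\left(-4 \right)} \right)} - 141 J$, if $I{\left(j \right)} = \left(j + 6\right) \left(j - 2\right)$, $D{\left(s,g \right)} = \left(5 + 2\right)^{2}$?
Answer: $-1548 + \sqrt{37} \approx -1541.9$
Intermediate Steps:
$D{\left(s,g \right)} = 49$ ($D{\left(s,g \right)} = 7^{2} = 49$)
$I{\left(j \right)} = \left(-2 + j\right) \left(6 + j\right)$ ($I{\left(j \right)} = \left(6 + j\right) \left(-2 + j\right) = \left(-2 + j\right) \left(6 + j\right)$)
$N{\left(O \right)} = 3 + \sqrt{49 + O}$ ($N{\left(O \right)} = 3 + \sqrt{O + 49} = 3 + \sqrt{49 + O}$)
$N{\left(I{\left(-4 \right)} \right)} - 141 J = \left(3 + \sqrt{49 + \left(-12 + \left(-4\right)^{2} + 4 \left(-4\right)\right)}\right) - 1551 = \left(3 + \sqrt{49 - 12}\right) - 1551 = \left(3 + \sqrt{37}\right) - 1551 = -1548 + \sqrt{37}$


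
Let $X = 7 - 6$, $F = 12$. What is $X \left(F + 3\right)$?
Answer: $15$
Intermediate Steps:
$X = 1$
$X \left(F + 3\right) = 1 \left(12 + 3\right) = 1 \cdot 15 = 15$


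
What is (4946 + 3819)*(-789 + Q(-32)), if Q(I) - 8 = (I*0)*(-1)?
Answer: -6845465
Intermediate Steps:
Q(I) = 8 (Q(I) = 8 + (I*0)*(-1) = 8 + 0*(-1) = 8 + 0 = 8)
(4946 + 3819)*(-789 + Q(-32)) = (4946 + 3819)*(-789 + 8) = 8765*(-781) = -6845465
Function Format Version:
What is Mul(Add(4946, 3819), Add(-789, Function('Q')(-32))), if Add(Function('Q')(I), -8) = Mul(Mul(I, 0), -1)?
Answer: -6845465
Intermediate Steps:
Function('Q')(I) = 8 (Function('Q')(I) = Add(8, Mul(Mul(I, 0), -1)) = Add(8, Mul(0, -1)) = Add(8, 0) = 8)
Mul(Add(4946, 3819), Add(-789, Function('Q')(-32))) = Mul(Add(4946, 3819), Add(-789, 8)) = Mul(8765, -781) = -6845465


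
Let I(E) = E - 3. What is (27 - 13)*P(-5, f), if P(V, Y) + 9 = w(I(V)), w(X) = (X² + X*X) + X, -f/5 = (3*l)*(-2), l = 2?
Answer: 1554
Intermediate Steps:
I(E) = -3 + E
f = 60 (f = -5*3*2*(-2) = -30*(-2) = -5*(-12) = 60)
w(X) = X + 2*X² (w(X) = (X² + X²) + X = 2*X² + X = X + 2*X²)
P(V, Y) = -9 + (-5 + 2*V)*(-3 + V) (P(V, Y) = -9 + (-3 + V)*(1 + 2*(-3 + V)) = -9 + (-3 + V)*(1 + (-6 + 2*V)) = -9 + (-3 + V)*(-5 + 2*V) = -9 + (-5 + 2*V)*(-3 + V))
(27 - 13)*P(-5, f) = (27 - 13)*(-9 + (-5 + 2*(-5))*(-3 - 5)) = 14*(-9 + (-5 - 10)*(-8)) = 14*(-9 - 15*(-8)) = 14*(-9 + 120) = 14*111 = 1554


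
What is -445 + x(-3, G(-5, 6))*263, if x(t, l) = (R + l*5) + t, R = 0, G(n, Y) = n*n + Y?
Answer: 39531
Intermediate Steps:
G(n, Y) = Y + n² (G(n, Y) = n² + Y = Y + n²)
x(t, l) = t + 5*l (x(t, l) = (0 + l*5) + t = (0 + 5*l) + t = 5*l + t = t + 5*l)
-445 + x(-3, G(-5, 6))*263 = -445 + (-3 + 5*(6 + (-5)²))*263 = -445 + (-3 + 5*(6 + 25))*263 = -445 + (-3 + 5*31)*263 = -445 + (-3 + 155)*263 = -445 + 152*263 = -445 + 39976 = 39531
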